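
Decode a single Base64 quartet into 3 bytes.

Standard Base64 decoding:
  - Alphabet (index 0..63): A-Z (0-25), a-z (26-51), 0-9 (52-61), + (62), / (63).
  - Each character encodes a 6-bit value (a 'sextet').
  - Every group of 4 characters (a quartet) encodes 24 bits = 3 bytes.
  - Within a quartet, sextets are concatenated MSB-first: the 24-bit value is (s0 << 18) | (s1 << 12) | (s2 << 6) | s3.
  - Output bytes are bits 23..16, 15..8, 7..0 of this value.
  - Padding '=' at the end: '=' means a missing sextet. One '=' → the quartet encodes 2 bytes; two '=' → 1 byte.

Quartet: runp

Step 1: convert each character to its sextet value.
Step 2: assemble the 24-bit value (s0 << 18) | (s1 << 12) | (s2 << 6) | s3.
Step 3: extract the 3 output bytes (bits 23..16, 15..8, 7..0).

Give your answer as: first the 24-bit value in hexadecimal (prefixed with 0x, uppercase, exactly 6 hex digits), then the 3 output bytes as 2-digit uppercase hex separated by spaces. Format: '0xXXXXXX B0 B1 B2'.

Sextets: r=43, u=46, n=39, p=41
24-bit: (43<<18) | (46<<12) | (39<<6) | 41
      = 0xAC0000 | 0x02E000 | 0x0009C0 | 0x000029
      = 0xAEE9E9
Bytes: (v>>16)&0xFF=AE, (v>>8)&0xFF=E9, v&0xFF=E9

Answer: 0xAEE9E9 AE E9 E9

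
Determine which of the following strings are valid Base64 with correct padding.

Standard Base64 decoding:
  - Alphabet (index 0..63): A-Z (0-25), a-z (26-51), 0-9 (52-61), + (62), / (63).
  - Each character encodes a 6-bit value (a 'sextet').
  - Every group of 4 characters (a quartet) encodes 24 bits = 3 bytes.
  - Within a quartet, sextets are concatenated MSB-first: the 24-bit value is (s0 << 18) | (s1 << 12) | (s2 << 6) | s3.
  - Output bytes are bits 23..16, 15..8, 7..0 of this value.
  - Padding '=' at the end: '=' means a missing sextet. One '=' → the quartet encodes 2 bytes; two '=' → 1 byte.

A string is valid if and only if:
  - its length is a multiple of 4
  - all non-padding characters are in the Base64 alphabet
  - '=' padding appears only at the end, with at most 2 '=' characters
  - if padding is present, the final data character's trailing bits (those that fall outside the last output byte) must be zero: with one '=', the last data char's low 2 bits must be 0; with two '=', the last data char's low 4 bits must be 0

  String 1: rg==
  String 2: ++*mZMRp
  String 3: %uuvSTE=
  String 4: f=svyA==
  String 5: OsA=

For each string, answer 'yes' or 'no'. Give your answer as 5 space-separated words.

String 1: 'rg==' → valid
String 2: '++*mZMRp' → invalid (bad char(s): ['*'])
String 3: '%uuvSTE=' → invalid (bad char(s): ['%'])
String 4: 'f=svyA==' → invalid (bad char(s): ['=']; '=' in middle)
String 5: 'OsA=' → valid

Answer: yes no no no yes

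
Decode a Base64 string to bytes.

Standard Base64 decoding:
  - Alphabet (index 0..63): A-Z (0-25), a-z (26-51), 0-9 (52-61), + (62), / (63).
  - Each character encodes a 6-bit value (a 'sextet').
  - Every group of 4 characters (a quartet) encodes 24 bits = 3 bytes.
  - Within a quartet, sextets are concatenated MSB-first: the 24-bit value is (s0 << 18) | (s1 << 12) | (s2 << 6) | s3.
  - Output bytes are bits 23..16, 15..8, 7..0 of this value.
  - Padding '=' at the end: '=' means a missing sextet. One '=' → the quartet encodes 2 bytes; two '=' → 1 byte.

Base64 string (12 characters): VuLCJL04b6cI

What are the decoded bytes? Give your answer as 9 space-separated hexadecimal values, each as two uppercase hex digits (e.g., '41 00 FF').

After char 0 ('V'=21): chars_in_quartet=1 acc=0x15 bytes_emitted=0
After char 1 ('u'=46): chars_in_quartet=2 acc=0x56E bytes_emitted=0
After char 2 ('L'=11): chars_in_quartet=3 acc=0x15B8B bytes_emitted=0
After char 3 ('C'=2): chars_in_quartet=4 acc=0x56E2C2 -> emit 56 E2 C2, reset; bytes_emitted=3
After char 4 ('J'=9): chars_in_quartet=1 acc=0x9 bytes_emitted=3
After char 5 ('L'=11): chars_in_quartet=2 acc=0x24B bytes_emitted=3
After char 6 ('0'=52): chars_in_quartet=3 acc=0x92F4 bytes_emitted=3
After char 7 ('4'=56): chars_in_quartet=4 acc=0x24BD38 -> emit 24 BD 38, reset; bytes_emitted=6
After char 8 ('b'=27): chars_in_quartet=1 acc=0x1B bytes_emitted=6
After char 9 ('6'=58): chars_in_quartet=2 acc=0x6FA bytes_emitted=6
After char 10 ('c'=28): chars_in_quartet=3 acc=0x1BE9C bytes_emitted=6
After char 11 ('I'=8): chars_in_quartet=4 acc=0x6FA708 -> emit 6F A7 08, reset; bytes_emitted=9

Answer: 56 E2 C2 24 BD 38 6F A7 08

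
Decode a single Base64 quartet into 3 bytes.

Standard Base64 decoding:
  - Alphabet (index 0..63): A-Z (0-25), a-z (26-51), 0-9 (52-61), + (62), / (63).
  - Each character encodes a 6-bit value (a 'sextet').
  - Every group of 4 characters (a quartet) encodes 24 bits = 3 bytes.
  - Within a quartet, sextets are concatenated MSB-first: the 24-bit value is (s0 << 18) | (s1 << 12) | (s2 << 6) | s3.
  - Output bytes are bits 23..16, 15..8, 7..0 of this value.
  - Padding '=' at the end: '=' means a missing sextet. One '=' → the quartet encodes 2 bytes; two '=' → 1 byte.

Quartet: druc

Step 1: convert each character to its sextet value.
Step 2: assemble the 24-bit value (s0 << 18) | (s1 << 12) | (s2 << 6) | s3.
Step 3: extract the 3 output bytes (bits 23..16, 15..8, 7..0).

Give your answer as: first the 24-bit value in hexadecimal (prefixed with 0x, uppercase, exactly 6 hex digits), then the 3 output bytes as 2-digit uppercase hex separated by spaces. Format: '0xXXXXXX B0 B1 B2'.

Answer: 0x76BB9C 76 BB 9C

Derivation:
Sextets: d=29, r=43, u=46, c=28
24-bit: (29<<18) | (43<<12) | (46<<6) | 28
      = 0x740000 | 0x02B000 | 0x000B80 | 0x00001C
      = 0x76BB9C
Bytes: (v>>16)&0xFF=76, (v>>8)&0xFF=BB, v&0xFF=9C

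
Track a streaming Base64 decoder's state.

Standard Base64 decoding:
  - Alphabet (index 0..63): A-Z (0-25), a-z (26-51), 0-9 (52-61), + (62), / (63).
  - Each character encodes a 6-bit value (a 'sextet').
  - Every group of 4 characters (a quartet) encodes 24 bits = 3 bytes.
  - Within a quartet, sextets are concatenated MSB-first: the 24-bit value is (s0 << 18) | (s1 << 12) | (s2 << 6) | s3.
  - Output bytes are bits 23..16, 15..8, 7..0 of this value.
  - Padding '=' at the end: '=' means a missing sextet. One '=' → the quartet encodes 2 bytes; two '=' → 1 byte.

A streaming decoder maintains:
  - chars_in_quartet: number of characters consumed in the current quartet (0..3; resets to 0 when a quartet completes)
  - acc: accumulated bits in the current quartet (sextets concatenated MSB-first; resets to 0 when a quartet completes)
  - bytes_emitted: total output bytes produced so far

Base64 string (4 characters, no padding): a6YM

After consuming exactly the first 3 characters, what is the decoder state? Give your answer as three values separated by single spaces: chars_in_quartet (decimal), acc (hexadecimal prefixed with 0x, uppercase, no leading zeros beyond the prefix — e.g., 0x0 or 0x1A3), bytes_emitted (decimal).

Answer: 3 0x1AE98 0

Derivation:
After char 0 ('a'=26): chars_in_quartet=1 acc=0x1A bytes_emitted=0
After char 1 ('6'=58): chars_in_quartet=2 acc=0x6BA bytes_emitted=0
After char 2 ('Y'=24): chars_in_quartet=3 acc=0x1AE98 bytes_emitted=0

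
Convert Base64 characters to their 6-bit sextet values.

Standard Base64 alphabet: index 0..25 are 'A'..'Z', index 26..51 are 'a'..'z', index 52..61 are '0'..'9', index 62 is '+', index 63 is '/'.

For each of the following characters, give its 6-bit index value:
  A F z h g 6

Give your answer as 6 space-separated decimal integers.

Answer: 0 5 51 33 32 58

Derivation:
'A': A..Z range, ord('A') − ord('A') = 0
'F': A..Z range, ord('F') − ord('A') = 5
'z': a..z range, 26 + ord('z') − ord('a') = 51
'h': a..z range, 26 + ord('h') − ord('a') = 33
'g': a..z range, 26 + ord('g') − ord('a') = 32
'6': 0..9 range, 52 + ord('6') − ord('0') = 58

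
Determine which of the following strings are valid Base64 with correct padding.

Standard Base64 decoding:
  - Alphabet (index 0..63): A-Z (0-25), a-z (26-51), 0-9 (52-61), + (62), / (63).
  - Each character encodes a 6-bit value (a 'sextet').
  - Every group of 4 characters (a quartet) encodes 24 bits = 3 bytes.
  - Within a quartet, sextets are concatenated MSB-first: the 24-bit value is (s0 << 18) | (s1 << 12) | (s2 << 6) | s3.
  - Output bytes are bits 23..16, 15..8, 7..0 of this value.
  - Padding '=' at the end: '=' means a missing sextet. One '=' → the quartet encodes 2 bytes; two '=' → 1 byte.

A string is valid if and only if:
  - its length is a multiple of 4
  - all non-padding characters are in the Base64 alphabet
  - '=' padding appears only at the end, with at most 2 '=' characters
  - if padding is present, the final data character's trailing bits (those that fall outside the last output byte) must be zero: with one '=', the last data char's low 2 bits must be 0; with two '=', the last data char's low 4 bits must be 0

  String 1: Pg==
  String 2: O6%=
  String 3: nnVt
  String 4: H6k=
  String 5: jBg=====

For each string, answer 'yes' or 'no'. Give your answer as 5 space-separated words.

Answer: yes no yes yes no

Derivation:
String 1: 'Pg==' → valid
String 2: 'O6%=' → invalid (bad char(s): ['%'])
String 3: 'nnVt' → valid
String 4: 'H6k=' → valid
String 5: 'jBg=====' → invalid (5 pad chars (max 2))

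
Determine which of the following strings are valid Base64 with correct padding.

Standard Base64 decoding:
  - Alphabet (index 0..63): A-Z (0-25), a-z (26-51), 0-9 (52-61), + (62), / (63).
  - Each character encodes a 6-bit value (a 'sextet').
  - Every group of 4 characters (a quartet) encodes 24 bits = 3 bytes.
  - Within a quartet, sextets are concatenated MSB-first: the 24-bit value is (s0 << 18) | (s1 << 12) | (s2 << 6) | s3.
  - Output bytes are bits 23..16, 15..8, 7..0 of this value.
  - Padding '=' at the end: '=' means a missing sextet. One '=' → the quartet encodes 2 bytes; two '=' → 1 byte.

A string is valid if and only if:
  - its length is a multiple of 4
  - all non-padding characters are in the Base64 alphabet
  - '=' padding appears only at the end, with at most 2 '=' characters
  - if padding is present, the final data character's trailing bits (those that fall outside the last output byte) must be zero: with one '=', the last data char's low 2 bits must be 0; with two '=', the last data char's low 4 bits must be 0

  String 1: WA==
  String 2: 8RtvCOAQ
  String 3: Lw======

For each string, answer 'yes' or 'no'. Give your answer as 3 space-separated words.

Answer: yes yes no

Derivation:
String 1: 'WA==' → valid
String 2: '8RtvCOAQ' → valid
String 3: 'Lw======' → invalid (6 pad chars (max 2))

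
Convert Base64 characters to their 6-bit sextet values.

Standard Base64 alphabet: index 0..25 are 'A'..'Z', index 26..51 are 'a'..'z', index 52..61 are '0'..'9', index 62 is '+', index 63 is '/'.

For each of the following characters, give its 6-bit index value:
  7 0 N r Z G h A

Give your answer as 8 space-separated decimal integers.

Answer: 59 52 13 43 25 6 33 0

Derivation:
'7': 0..9 range, 52 + ord('7') − ord('0') = 59
'0': 0..9 range, 52 + ord('0') − ord('0') = 52
'N': A..Z range, ord('N') − ord('A') = 13
'r': a..z range, 26 + ord('r') − ord('a') = 43
'Z': A..Z range, ord('Z') − ord('A') = 25
'G': A..Z range, ord('G') − ord('A') = 6
'h': a..z range, 26 + ord('h') − ord('a') = 33
'A': A..Z range, ord('A') − ord('A') = 0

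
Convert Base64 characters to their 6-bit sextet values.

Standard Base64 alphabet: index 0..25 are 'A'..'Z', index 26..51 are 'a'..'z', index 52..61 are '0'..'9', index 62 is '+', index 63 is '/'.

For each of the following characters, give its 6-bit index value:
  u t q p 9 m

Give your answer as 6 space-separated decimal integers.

Answer: 46 45 42 41 61 38

Derivation:
'u': a..z range, 26 + ord('u') − ord('a') = 46
't': a..z range, 26 + ord('t') − ord('a') = 45
'q': a..z range, 26 + ord('q') − ord('a') = 42
'p': a..z range, 26 + ord('p') − ord('a') = 41
'9': 0..9 range, 52 + ord('9') − ord('0') = 61
'm': a..z range, 26 + ord('m') − ord('a') = 38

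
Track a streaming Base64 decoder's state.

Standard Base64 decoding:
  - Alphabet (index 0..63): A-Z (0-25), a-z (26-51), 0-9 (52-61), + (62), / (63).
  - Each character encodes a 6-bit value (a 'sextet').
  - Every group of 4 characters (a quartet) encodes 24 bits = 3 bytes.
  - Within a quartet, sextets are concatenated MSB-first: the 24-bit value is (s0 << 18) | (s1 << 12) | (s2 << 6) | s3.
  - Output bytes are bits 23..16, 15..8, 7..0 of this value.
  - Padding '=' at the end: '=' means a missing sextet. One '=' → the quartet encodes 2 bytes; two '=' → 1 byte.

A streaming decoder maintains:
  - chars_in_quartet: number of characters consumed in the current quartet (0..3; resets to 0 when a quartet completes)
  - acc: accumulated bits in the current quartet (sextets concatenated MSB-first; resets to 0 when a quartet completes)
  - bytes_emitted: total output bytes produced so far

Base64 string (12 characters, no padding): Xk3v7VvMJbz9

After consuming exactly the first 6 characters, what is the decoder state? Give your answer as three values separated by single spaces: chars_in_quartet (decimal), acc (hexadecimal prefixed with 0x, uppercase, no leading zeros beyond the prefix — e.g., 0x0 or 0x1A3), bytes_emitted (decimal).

Answer: 2 0xED5 3

Derivation:
After char 0 ('X'=23): chars_in_quartet=1 acc=0x17 bytes_emitted=0
After char 1 ('k'=36): chars_in_quartet=2 acc=0x5E4 bytes_emitted=0
After char 2 ('3'=55): chars_in_quartet=3 acc=0x17937 bytes_emitted=0
After char 3 ('v'=47): chars_in_quartet=4 acc=0x5E4DEF -> emit 5E 4D EF, reset; bytes_emitted=3
After char 4 ('7'=59): chars_in_quartet=1 acc=0x3B bytes_emitted=3
After char 5 ('V'=21): chars_in_quartet=2 acc=0xED5 bytes_emitted=3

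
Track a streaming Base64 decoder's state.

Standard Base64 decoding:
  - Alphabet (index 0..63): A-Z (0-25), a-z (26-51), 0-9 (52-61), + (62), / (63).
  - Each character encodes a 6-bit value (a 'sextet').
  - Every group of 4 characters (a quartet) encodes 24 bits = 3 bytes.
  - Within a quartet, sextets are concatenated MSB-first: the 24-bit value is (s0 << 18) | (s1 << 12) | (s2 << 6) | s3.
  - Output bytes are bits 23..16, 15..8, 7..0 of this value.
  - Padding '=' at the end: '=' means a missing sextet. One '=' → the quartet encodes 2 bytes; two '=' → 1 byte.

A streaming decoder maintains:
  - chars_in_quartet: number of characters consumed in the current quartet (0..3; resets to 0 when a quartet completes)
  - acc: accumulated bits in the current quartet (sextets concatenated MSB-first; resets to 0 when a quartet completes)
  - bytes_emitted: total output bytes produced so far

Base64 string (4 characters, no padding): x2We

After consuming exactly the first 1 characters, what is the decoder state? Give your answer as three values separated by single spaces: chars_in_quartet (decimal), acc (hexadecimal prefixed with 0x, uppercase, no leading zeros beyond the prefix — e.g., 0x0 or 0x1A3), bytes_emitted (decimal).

After char 0 ('x'=49): chars_in_quartet=1 acc=0x31 bytes_emitted=0

Answer: 1 0x31 0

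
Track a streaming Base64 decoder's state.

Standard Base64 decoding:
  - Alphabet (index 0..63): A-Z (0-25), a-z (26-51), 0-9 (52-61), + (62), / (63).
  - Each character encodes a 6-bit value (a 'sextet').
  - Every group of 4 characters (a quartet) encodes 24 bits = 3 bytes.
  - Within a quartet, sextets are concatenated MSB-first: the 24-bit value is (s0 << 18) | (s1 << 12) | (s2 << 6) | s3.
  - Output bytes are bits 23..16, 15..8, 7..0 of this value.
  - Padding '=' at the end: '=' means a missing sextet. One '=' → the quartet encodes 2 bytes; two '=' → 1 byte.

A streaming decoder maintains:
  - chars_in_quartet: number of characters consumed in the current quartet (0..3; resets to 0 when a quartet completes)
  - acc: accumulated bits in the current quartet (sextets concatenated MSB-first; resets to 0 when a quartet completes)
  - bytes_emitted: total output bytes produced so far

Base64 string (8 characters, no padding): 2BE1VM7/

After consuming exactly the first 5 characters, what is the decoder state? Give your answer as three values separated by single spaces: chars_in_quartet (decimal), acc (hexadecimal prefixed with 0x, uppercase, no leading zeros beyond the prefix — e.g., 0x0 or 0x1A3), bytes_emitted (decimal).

After char 0 ('2'=54): chars_in_quartet=1 acc=0x36 bytes_emitted=0
After char 1 ('B'=1): chars_in_quartet=2 acc=0xD81 bytes_emitted=0
After char 2 ('E'=4): chars_in_quartet=3 acc=0x36044 bytes_emitted=0
After char 3 ('1'=53): chars_in_quartet=4 acc=0xD81135 -> emit D8 11 35, reset; bytes_emitted=3
After char 4 ('V'=21): chars_in_quartet=1 acc=0x15 bytes_emitted=3

Answer: 1 0x15 3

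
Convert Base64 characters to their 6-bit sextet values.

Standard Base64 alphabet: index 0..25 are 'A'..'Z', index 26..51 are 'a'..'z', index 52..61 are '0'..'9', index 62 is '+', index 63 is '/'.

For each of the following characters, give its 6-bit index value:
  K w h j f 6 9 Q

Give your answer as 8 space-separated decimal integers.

Answer: 10 48 33 35 31 58 61 16

Derivation:
'K': A..Z range, ord('K') − ord('A') = 10
'w': a..z range, 26 + ord('w') − ord('a') = 48
'h': a..z range, 26 + ord('h') − ord('a') = 33
'j': a..z range, 26 + ord('j') − ord('a') = 35
'f': a..z range, 26 + ord('f') − ord('a') = 31
'6': 0..9 range, 52 + ord('6') − ord('0') = 58
'9': 0..9 range, 52 + ord('9') − ord('0') = 61
'Q': A..Z range, ord('Q') − ord('A') = 16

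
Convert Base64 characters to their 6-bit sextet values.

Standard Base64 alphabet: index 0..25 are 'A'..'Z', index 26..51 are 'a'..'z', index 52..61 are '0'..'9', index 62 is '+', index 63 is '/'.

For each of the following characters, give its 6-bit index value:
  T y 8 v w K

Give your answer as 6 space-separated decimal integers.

Answer: 19 50 60 47 48 10

Derivation:
'T': A..Z range, ord('T') − ord('A') = 19
'y': a..z range, 26 + ord('y') − ord('a') = 50
'8': 0..9 range, 52 + ord('8') − ord('0') = 60
'v': a..z range, 26 + ord('v') − ord('a') = 47
'w': a..z range, 26 + ord('w') − ord('a') = 48
'K': A..Z range, ord('K') − ord('A') = 10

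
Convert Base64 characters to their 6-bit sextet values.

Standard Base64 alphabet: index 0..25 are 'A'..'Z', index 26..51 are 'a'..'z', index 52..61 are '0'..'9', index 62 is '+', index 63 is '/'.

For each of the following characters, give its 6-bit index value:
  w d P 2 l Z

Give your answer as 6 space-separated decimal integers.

Answer: 48 29 15 54 37 25

Derivation:
'w': a..z range, 26 + ord('w') − ord('a') = 48
'd': a..z range, 26 + ord('d') − ord('a') = 29
'P': A..Z range, ord('P') − ord('A') = 15
'2': 0..9 range, 52 + ord('2') − ord('0') = 54
'l': a..z range, 26 + ord('l') − ord('a') = 37
'Z': A..Z range, ord('Z') − ord('A') = 25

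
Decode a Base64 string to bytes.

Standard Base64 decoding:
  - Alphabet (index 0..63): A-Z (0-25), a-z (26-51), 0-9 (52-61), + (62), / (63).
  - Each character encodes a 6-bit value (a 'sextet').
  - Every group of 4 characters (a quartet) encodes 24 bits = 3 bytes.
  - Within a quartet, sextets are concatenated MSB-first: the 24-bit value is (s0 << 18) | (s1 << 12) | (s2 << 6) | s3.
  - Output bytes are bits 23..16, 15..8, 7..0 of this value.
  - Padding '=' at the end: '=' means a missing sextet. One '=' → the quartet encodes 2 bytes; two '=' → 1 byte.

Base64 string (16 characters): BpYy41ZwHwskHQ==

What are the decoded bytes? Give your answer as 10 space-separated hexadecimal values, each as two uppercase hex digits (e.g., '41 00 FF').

After char 0 ('B'=1): chars_in_quartet=1 acc=0x1 bytes_emitted=0
After char 1 ('p'=41): chars_in_quartet=2 acc=0x69 bytes_emitted=0
After char 2 ('Y'=24): chars_in_quartet=3 acc=0x1A58 bytes_emitted=0
After char 3 ('y'=50): chars_in_quartet=4 acc=0x69632 -> emit 06 96 32, reset; bytes_emitted=3
After char 4 ('4'=56): chars_in_quartet=1 acc=0x38 bytes_emitted=3
After char 5 ('1'=53): chars_in_quartet=2 acc=0xE35 bytes_emitted=3
After char 6 ('Z'=25): chars_in_quartet=3 acc=0x38D59 bytes_emitted=3
After char 7 ('w'=48): chars_in_quartet=4 acc=0xE35670 -> emit E3 56 70, reset; bytes_emitted=6
After char 8 ('H'=7): chars_in_quartet=1 acc=0x7 bytes_emitted=6
After char 9 ('w'=48): chars_in_quartet=2 acc=0x1F0 bytes_emitted=6
After char 10 ('s'=44): chars_in_quartet=3 acc=0x7C2C bytes_emitted=6
After char 11 ('k'=36): chars_in_quartet=4 acc=0x1F0B24 -> emit 1F 0B 24, reset; bytes_emitted=9
After char 12 ('H'=7): chars_in_quartet=1 acc=0x7 bytes_emitted=9
After char 13 ('Q'=16): chars_in_quartet=2 acc=0x1D0 bytes_emitted=9
Padding '==': partial quartet acc=0x1D0 -> emit 1D; bytes_emitted=10

Answer: 06 96 32 E3 56 70 1F 0B 24 1D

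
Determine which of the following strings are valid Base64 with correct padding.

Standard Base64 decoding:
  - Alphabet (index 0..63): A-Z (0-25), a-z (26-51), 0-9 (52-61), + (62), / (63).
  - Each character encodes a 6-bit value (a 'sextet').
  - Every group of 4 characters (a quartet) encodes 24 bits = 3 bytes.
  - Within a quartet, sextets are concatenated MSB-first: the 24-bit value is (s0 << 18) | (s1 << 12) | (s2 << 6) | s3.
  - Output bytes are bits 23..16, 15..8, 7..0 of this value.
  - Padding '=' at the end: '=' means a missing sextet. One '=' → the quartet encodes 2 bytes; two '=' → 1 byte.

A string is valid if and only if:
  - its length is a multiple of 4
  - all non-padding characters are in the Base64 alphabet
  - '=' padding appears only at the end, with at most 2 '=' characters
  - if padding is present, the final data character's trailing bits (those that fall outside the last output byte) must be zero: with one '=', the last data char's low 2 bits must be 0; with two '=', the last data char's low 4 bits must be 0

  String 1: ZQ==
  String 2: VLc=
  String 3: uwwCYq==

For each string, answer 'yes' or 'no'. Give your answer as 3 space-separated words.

String 1: 'ZQ==' → valid
String 2: 'VLc=' → valid
String 3: 'uwwCYq==' → invalid (bad trailing bits)

Answer: yes yes no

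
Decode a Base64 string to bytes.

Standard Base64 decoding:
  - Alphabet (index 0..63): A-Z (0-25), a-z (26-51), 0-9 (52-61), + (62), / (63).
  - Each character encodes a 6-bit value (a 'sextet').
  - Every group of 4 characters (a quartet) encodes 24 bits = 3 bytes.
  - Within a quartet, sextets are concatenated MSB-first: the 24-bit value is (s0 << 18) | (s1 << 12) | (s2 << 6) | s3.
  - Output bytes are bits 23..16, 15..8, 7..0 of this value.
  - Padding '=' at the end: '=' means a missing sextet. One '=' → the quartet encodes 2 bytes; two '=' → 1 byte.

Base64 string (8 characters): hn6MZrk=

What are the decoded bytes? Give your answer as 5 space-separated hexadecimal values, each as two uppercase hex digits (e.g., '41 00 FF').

After char 0 ('h'=33): chars_in_quartet=1 acc=0x21 bytes_emitted=0
After char 1 ('n'=39): chars_in_quartet=2 acc=0x867 bytes_emitted=0
After char 2 ('6'=58): chars_in_quartet=3 acc=0x219FA bytes_emitted=0
After char 3 ('M'=12): chars_in_quartet=4 acc=0x867E8C -> emit 86 7E 8C, reset; bytes_emitted=3
After char 4 ('Z'=25): chars_in_quartet=1 acc=0x19 bytes_emitted=3
After char 5 ('r'=43): chars_in_quartet=2 acc=0x66B bytes_emitted=3
After char 6 ('k'=36): chars_in_quartet=3 acc=0x19AE4 bytes_emitted=3
Padding '=': partial quartet acc=0x19AE4 -> emit 66 B9; bytes_emitted=5

Answer: 86 7E 8C 66 B9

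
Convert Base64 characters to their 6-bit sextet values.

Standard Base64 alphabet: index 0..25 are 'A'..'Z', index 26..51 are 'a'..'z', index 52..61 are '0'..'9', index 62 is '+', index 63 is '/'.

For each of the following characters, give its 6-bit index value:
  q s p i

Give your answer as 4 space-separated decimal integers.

'q': a..z range, 26 + ord('q') − ord('a') = 42
's': a..z range, 26 + ord('s') − ord('a') = 44
'p': a..z range, 26 + ord('p') − ord('a') = 41
'i': a..z range, 26 + ord('i') − ord('a') = 34

Answer: 42 44 41 34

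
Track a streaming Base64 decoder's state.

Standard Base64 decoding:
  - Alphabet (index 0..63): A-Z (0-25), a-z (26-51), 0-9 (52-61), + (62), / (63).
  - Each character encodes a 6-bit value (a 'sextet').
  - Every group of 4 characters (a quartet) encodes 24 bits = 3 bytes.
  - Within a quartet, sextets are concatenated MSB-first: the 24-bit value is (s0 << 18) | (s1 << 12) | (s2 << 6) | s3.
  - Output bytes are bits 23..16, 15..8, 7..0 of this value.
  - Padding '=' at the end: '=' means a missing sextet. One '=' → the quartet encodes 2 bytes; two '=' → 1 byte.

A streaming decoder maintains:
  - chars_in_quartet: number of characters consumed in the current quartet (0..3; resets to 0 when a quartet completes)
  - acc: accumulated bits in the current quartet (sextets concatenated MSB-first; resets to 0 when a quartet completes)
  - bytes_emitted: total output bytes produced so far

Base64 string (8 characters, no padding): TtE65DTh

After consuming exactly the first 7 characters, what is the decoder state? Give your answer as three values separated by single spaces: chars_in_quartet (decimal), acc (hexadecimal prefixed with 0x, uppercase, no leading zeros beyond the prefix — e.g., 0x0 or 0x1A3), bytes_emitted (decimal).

Answer: 3 0x390D3 3

Derivation:
After char 0 ('T'=19): chars_in_quartet=1 acc=0x13 bytes_emitted=0
After char 1 ('t'=45): chars_in_quartet=2 acc=0x4ED bytes_emitted=0
After char 2 ('E'=4): chars_in_quartet=3 acc=0x13B44 bytes_emitted=0
After char 3 ('6'=58): chars_in_quartet=4 acc=0x4ED13A -> emit 4E D1 3A, reset; bytes_emitted=3
After char 4 ('5'=57): chars_in_quartet=1 acc=0x39 bytes_emitted=3
After char 5 ('D'=3): chars_in_quartet=2 acc=0xE43 bytes_emitted=3
After char 6 ('T'=19): chars_in_quartet=3 acc=0x390D3 bytes_emitted=3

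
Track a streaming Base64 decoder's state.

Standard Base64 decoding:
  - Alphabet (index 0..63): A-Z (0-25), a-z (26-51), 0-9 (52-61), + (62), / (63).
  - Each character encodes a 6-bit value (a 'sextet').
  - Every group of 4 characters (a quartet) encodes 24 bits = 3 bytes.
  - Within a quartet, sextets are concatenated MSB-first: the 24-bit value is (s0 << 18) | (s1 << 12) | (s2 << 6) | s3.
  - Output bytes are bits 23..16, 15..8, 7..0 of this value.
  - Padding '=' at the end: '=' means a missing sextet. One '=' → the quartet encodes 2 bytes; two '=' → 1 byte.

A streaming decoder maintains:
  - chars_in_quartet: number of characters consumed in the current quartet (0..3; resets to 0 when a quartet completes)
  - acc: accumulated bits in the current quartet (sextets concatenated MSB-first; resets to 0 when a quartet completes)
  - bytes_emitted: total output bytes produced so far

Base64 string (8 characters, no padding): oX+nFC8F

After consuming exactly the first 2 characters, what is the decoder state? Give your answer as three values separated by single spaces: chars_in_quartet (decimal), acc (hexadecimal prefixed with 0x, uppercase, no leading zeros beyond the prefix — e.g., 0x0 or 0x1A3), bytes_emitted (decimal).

Answer: 2 0xA17 0

Derivation:
After char 0 ('o'=40): chars_in_quartet=1 acc=0x28 bytes_emitted=0
After char 1 ('X'=23): chars_in_quartet=2 acc=0xA17 bytes_emitted=0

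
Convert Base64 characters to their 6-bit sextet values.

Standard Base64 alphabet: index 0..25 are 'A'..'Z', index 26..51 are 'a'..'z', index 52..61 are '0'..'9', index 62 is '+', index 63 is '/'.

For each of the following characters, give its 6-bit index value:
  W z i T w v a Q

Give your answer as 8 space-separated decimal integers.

'W': A..Z range, ord('W') − ord('A') = 22
'z': a..z range, 26 + ord('z') − ord('a') = 51
'i': a..z range, 26 + ord('i') − ord('a') = 34
'T': A..Z range, ord('T') − ord('A') = 19
'w': a..z range, 26 + ord('w') − ord('a') = 48
'v': a..z range, 26 + ord('v') − ord('a') = 47
'a': a..z range, 26 + ord('a') − ord('a') = 26
'Q': A..Z range, ord('Q') − ord('A') = 16

Answer: 22 51 34 19 48 47 26 16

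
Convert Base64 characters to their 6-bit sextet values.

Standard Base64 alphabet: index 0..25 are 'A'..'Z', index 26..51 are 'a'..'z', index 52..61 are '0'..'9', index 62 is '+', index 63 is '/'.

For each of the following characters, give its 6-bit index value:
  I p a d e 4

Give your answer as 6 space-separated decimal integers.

'I': A..Z range, ord('I') − ord('A') = 8
'p': a..z range, 26 + ord('p') − ord('a') = 41
'a': a..z range, 26 + ord('a') − ord('a') = 26
'd': a..z range, 26 + ord('d') − ord('a') = 29
'e': a..z range, 26 + ord('e') − ord('a') = 30
'4': 0..9 range, 52 + ord('4') − ord('0') = 56

Answer: 8 41 26 29 30 56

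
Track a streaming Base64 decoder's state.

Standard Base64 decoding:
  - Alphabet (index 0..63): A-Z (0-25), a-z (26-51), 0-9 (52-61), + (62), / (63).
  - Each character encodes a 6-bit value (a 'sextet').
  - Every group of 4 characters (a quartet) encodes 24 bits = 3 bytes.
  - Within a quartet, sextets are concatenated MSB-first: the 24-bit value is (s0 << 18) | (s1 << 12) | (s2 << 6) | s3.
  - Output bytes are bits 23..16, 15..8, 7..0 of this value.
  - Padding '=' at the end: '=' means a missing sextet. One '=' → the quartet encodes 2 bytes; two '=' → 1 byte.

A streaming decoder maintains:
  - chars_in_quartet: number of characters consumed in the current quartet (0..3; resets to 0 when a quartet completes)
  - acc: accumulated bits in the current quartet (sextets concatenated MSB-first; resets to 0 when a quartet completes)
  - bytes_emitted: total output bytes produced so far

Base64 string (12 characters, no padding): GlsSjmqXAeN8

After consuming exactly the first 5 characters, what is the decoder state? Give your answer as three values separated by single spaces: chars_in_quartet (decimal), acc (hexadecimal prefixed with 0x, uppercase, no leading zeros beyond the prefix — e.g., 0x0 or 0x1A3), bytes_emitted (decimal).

After char 0 ('G'=6): chars_in_quartet=1 acc=0x6 bytes_emitted=0
After char 1 ('l'=37): chars_in_quartet=2 acc=0x1A5 bytes_emitted=0
After char 2 ('s'=44): chars_in_quartet=3 acc=0x696C bytes_emitted=0
After char 3 ('S'=18): chars_in_quartet=4 acc=0x1A5B12 -> emit 1A 5B 12, reset; bytes_emitted=3
After char 4 ('j'=35): chars_in_quartet=1 acc=0x23 bytes_emitted=3

Answer: 1 0x23 3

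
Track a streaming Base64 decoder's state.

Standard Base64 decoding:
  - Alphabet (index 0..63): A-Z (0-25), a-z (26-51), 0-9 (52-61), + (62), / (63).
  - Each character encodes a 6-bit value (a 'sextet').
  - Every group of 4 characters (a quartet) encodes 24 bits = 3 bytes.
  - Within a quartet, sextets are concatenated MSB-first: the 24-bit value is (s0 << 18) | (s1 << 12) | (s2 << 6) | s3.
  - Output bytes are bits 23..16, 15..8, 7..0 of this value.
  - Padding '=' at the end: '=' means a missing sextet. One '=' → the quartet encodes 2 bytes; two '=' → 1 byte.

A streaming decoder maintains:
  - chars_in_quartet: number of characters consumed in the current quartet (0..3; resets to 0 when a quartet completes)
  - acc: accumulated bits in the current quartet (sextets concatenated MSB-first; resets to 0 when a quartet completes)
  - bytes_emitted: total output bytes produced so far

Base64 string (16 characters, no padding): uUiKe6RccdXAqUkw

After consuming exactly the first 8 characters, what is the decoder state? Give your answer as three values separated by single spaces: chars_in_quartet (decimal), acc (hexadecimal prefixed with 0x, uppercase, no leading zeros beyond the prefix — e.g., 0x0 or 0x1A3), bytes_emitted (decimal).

Answer: 0 0x0 6

Derivation:
After char 0 ('u'=46): chars_in_quartet=1 acc=0x2E bytes_emitted=0
After char 1 ('U'=20): chars_in_quartet=2 acc=0xB94 bytes_emitted=0
After char 2 ('i'=34): chars_in_quartet=3 acc=0x2E522 bytes_emitted=0
After char 3 ('K'=10): chars_in_quartet=4 acc=0xB9488A -> emit B9 48 8A, reset; bytes_emitted=3
After char 4 ('e'=30): chars_in_quartet=1 acc=0x1E bytes_emitted=3
After char 5 ('6'=58): chars_in_quartet=2 acc=0x7BA bytes_emitted=3
After char 6 ('R'=17): chars_in_quartet=3 acc=0x1EE91 bytes_emitted=3
After char 7 ('c'=28): chars_in_quartet=4 acc=0x7BA45C -> emit 7B A4 5C, reset; bytes_emitted=6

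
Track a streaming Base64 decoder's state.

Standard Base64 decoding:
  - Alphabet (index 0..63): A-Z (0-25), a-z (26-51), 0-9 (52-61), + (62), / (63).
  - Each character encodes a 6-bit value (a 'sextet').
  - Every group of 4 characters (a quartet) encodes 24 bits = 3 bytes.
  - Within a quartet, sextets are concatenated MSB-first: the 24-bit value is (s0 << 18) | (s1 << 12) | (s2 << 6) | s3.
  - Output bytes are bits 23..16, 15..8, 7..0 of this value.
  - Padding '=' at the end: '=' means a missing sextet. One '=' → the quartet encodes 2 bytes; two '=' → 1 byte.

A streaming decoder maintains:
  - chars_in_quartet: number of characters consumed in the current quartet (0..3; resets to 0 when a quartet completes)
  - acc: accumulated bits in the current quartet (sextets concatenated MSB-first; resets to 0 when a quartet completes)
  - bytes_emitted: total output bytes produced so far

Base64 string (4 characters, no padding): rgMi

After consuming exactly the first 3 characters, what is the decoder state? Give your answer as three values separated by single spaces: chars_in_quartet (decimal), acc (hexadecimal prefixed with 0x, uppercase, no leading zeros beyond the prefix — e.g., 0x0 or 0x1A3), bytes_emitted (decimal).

Answer: 3 0x2B80C 0

Derivation:
After char 0 ('r'=43): chars_in_quartet=1 acc=0x2B bytes_emitted=0
After char 1 ('g'=32): chars_in_quartet=2 acc=0xAE0 bytes_emitted=0
After char 2 ('M'=12): chars_in_quartet=3 acc=0x2B80C bytes_emitted=0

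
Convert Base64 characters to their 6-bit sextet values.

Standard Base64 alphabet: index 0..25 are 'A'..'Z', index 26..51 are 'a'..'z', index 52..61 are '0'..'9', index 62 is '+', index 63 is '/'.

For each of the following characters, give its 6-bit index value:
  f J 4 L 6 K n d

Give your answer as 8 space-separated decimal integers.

Answer: 31 9 56 11 58 10 39 29

Derivation:
'f': a..z range, 26 + ord('f') − ord('a') = 31
'J': A..Z range, ord('J') − ord('A') = 9
'4': 0..9 range, 52 + ord('4') − ord('0') = 56
'L': A..Z range, ord('L') − ord('A') = 11
'6': 0..9 range, 52 + ord('6') − ord('0') = 58
'K': A..Z range, ord('K') − ord('A') = 10
'n': a..z range, 26 + ord('n') − ord('a') = 39
'd': a..z range, 26 + ord('d') − ord('a') = 29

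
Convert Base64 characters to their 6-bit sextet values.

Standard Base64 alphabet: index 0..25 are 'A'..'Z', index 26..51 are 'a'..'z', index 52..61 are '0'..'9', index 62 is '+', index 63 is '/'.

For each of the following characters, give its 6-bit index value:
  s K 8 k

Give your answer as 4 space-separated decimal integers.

's': a..z range, 26 + ord('s') − ord('a') = 44
'K': A..Z range, ord('K') − ord('A') = 10
'8': 0..9 range, 52 + ord('8') − ord('0') = 60
'k': a..z range, 26 + ord('k') − ord('a') = 36

Answer: 44 10 60 36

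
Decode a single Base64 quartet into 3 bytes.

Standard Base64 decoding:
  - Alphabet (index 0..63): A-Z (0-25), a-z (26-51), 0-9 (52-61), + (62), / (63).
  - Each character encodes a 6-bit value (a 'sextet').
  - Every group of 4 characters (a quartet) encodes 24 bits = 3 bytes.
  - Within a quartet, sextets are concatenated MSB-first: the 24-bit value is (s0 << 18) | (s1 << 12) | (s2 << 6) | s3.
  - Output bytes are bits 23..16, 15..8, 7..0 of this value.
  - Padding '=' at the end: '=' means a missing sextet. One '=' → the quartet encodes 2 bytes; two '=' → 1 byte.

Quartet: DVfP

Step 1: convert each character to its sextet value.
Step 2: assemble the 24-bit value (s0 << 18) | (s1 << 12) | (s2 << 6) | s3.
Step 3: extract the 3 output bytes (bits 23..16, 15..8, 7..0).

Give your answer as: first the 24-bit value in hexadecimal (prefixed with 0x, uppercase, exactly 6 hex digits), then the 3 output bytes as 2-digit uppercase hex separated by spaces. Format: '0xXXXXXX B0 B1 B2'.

Sextets: D=3, V=21, f=31, P=15
24-bit: (3<<18) | (21<<12) | (31<<6) | 15
      = 0x0C0000 | 0x015000 | 0x0007C0 | 0x00000F
      = 0x0D57CF
Bytes: (v>>16)&0xFF=0D, (v>>8)&0xFF=57, v&0xFF=CF

Answer: 0x0D57CF 0D 57 CF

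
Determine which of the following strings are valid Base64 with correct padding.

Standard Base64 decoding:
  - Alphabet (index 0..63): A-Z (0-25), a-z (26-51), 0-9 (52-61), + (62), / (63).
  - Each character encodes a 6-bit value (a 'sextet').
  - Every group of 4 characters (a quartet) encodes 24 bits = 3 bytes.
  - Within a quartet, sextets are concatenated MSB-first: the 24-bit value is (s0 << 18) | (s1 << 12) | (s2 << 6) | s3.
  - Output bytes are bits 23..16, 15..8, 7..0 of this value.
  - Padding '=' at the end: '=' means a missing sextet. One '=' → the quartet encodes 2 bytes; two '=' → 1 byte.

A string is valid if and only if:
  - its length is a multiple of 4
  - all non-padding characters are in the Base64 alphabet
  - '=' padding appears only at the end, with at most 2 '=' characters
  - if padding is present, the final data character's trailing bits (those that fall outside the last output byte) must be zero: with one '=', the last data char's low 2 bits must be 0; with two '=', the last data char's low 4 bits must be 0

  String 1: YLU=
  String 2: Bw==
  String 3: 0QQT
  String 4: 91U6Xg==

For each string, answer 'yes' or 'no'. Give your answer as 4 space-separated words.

String 1: 'YLU=' → valid
String 2: 'Bw==' → valid
String 3: '0QQT' → valid
String 4: '91U6Xg==' → valid

Answer: yes yes yes yes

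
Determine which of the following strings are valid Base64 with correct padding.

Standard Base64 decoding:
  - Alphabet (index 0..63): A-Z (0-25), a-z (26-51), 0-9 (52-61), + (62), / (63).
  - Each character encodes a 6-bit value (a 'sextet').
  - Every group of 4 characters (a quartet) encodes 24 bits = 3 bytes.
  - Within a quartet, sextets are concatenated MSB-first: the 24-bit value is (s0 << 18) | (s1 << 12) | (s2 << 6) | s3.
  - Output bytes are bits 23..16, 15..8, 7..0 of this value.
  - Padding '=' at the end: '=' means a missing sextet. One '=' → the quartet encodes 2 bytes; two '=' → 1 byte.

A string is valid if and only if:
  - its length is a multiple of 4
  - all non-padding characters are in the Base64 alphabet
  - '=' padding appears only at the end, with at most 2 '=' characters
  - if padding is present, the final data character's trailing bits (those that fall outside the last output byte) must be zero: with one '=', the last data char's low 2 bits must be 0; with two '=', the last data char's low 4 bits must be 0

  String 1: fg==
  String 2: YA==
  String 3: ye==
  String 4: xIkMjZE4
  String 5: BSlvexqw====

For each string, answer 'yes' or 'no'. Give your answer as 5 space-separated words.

Answer: yes yes no yes no

Derivation:
String 1: 'fg==' → valid
String 2: 'YA==' → valid
String 3: 'ye==' → invalid (bad trailing bits)
String 4: 'xIkMjZE4' → valid
String 5: 'BSlvexqw====' → invalid (4 pad chars (max 2))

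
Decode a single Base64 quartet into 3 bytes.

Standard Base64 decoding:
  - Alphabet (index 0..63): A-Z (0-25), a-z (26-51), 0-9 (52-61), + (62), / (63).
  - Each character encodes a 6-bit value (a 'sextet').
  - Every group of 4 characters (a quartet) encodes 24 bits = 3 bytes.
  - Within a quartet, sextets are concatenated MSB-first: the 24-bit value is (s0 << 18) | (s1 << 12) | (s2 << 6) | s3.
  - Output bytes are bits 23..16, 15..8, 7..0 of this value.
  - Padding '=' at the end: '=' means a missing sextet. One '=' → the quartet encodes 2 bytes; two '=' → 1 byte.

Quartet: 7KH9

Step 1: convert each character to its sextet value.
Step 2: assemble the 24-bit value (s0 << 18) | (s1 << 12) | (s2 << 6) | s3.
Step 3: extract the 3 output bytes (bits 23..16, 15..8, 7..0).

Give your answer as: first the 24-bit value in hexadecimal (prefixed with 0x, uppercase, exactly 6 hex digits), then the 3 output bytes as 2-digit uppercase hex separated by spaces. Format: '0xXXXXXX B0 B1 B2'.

Answer: 0xECA1FD EC A1 FD

Derivation:
Sextets: 7=59, K=10, H=7, 9=61
24-bit: (59<<18) | (10<<12) | (7<<6) | 61
      = 0xEC0000 | 0x00A000 | 0x0001C0 | 0x00003D
      = 0xECA1FD
Bytes: (v>>16)&0xFF=EC, (v>>8)&0xFF=A1, v&0xFF=FD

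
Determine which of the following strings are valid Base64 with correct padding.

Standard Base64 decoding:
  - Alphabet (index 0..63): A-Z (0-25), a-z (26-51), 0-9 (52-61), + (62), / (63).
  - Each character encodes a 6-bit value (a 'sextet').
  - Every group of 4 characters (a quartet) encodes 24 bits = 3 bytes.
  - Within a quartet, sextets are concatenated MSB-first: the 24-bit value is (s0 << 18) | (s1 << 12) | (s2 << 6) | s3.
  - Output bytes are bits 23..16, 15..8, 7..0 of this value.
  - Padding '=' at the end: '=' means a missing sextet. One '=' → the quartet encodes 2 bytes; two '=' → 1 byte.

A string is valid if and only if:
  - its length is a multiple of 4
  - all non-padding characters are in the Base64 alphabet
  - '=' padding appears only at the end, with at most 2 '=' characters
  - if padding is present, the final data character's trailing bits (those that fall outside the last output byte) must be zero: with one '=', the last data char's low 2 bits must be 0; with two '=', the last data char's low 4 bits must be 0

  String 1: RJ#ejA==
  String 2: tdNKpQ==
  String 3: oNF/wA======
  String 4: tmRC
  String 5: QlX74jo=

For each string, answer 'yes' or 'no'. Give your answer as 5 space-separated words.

String 1: 'RJ#ejA==' → invalid (bad char(s): ['#'])
String 2: 'tdNKpQ==' → valid
String 3: 'oNF/wA======' → invalid (6 pad chars (max 2))
String 4: 'tmRC' → valid
String 5: 'QlX74jo=' → valid

Answer: no yes no yes yes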